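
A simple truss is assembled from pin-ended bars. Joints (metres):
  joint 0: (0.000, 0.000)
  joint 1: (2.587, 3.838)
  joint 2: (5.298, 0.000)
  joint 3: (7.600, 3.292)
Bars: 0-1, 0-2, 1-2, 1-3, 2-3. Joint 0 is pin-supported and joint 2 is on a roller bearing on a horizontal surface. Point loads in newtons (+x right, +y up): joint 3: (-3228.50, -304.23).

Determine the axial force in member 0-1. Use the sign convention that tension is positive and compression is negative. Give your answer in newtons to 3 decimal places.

-2259.842

N=4 nodes, M=5 members, R=3 reactions → 2N=8, M+R=8
member 0 (0-1): L=4.6285, (cx,cy)=(0.5589,0.8292)
member 1 (0-2): L=5.2980, (cx,cy)=(1.0000,0.0000)
member 2 (1-2): L=4.6989, (cx,cy)=(0.5769,-0.8168)
member 3 (1-3): L=5.0426, (cx,cy)=(0.9941,-0.1083)
member 4 (2-3): L=4.0170, (cx,cy)=(0.5731,0.8195)
solve A·x = −loads:
  F[0-1] = -2259.8418 N (compression)
  F[0-2] = -1965.4044 N (compression)
  F[1-2] = +2667.9159 N (tension)
  F[1-3] = -2818.9016 N (compression)
  F[2-3] = -743.6747 N (compression)
  Rx@0 = +3228.5000 N
  Ry@0 = +1873.8929 N
  Ry@2 = -1569.6629 N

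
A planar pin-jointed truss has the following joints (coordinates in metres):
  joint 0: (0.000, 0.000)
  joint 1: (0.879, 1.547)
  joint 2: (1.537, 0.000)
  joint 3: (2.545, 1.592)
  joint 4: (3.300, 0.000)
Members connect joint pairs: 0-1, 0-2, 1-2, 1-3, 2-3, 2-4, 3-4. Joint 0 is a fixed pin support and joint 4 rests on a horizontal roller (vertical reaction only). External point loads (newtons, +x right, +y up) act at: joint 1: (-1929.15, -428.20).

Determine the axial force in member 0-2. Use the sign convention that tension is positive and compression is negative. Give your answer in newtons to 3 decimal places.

N=5 nodes, M=7 members, R=3 reactions → 2N=10, M+R=10
member 0 (0-1): L=1.7793, (cx,cy)=(0.4940,0.8695)
member 1 (0-2): L=1.5370, (cx,cy)=(1.0000,0.0000)
member 2 (1-2): L=1.6811, (cx,cy)=(0.3914,-0.9202)
member 3 (1-3): L=1.6666, (cx,cy)=(0.9996,0.0270)
member 4 (2-3): L=1.8843, (cx,cy)=(0.5350,0.8449)
member 5 (2-4): L=1.7630, (cx,cy)=(1.0000,0.0000)
member 6 (3-4): L=1.7620, (cx,cy)=(0.4285,-0.9035)
solve A·x = −loads:
  F[0-1] = -1401.4650 N (compression)
  F[0-2] = -1236.7996 N (compression)
  F[1-2] = +884.9597 N (tension)
  F[1-3] = +890.7466 N (tension)
  F[2-3] = -963.8686 N (compression)
  F[2-4] = -374.7993 N (compression)
  F[3-4] = +874.6753 N (tension)
  Rx@0 = +1929.1500 N
  Ry@0 = +1218.5052 N
  Ry@4 = -790.3052 N

-1236.800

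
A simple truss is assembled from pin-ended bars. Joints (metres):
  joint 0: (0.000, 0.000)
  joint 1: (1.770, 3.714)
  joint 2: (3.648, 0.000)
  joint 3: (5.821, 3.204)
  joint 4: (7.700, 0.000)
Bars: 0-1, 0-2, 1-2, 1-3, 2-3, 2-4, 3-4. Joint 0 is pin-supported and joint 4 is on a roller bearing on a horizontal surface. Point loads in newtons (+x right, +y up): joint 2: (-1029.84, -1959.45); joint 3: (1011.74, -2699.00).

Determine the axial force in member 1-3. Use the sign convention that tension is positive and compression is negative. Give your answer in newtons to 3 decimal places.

N=5 nodes, M=7 members, R=3 reactions → 2N=10, M+R=10
member 0 (0-1): L=4.1142, (cx,cy)=(0.4302,0.9027)
member 1 (0-2): L=3.6480, (cx,cy)=(1.0000,0.0000)
member 2 (1-2): L=4.1618, (cx,cy)=(0.4512,-0.8924)
member 3 (1-3): L=4.0830, (cx,cy)=(0.9922,-0.1249)
member 4 (2-3): L=3.8714, (cx,cy)=(0.5613,0.8276)
member 5 (2-4): L=4.0520, (cx,cy)=(1.0000,0.0000)
member 6 (3-4): L=3.7143, (cx,cy)=(0.5059,-0.8626)
solve A·x = −loads:
  F[0-1] = -1405.4833 N (compression)
  F[0-2] = +586.5623 N (tension)
  F[1-2] = +1609.5087 N (tension)
  F[1-3] = -1341.4522 N (compression)
  F[2-3] = +632.0888 N (tension)
  F[2-4] = +1987.8953 N (tension)
  F[3-4] = -3929.5911 N (compression)
  Rx@0 = +18.1000 N
  Ry@0 = +1268.7659 N
  Ry@4 = +3389.6841 N

-1341.452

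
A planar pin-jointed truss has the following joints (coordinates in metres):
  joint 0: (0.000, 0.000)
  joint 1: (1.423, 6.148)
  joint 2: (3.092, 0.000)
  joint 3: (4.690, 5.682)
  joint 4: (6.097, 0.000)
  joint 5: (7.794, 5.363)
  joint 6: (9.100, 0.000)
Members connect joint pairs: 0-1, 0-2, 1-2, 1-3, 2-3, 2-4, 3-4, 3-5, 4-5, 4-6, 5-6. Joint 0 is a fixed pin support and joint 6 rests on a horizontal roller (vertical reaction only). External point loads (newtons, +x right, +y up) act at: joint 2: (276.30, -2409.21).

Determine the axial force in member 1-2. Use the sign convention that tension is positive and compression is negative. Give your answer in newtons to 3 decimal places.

N=7 nodes, M=11 members, R=3 reactions → 2N=14, M+R=14
member 0 (0-1): L=6.3105, (cx,cy)=(0.2255,0.9742)
member 1 (0-2): L=3.0920, (cx,cy)=(1.0000,0.0000)
member 2 (1-2): L=6.3705, (cx,cy)=(0.2620,-0.9651)
member 3 (1-3): L=3.3001, (cx,cy)=(0.9900,-0.1412)
member 4 (2-3): L=5.9024, (cx,cy)=(0.2707,0.9627)
member 5 (2-4): L=3.0050, (cx,cy)=(1.0000,0.0000)
member 6 (3-4): L=5.8536, (cx,cy)=(0.2404,-0.9707)
member 7 (3-5): L=3.1203, (cx,cy)=(0.9948,-0.1022)
member 8 (4-5): L=5.6251, (cx,cy)=(0.3017,0.9534)
member 9 (4-6): L=3.0030, (cx,cy)=(1.0000,0.0000)
member 10 (5-6): L=5.5197, (cx,cy)=(0.2366,-0.9716)
solve A·x = −loads:
  F[0-1] = -1632.6587 N (compression)
  F[0-2] = +644.4580 N (tension)
  F[1-2] = +1771.1750 N (tension)
  F[1-3] = -840.6081 N (compression)
  F[2-3] = +727.0530 N (tension)
  F[2-4] = +635.3457 N (tension)
  F[3-4] = -796.3242 N (compression)
  F[3-5] = -446.2760 N (compression)
  F[4-5] = +810.7529 N (tension)
  F[4-6] = +199.3463 N (tension)
  F[5-6] = -842.5248 N (compression)
  Rx@0 = -276.3000 N
  Ry@0 = +1590.6081 N
  Ry@6 = +818.6019 N

1771.175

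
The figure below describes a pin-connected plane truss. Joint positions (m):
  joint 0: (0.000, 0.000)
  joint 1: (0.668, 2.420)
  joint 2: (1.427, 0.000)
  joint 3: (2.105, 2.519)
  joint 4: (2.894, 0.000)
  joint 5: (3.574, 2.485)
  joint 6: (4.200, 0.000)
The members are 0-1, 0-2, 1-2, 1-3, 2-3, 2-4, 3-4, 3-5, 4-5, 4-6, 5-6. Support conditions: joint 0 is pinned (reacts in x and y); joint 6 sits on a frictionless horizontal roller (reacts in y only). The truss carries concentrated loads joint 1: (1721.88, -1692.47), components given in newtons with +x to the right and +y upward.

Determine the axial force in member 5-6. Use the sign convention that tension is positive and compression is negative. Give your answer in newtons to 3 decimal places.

-1300.720

N=7 nodes, M=11 members, R=3 reactions → 2N=14, M+R=14
member 0 (0-1): L=2.5105, (cx,cy)=(0.2661,0.9640)
member 1 (0-2): L=1.4270, (cx,cy)=(1.0000,0.0000)
member 2 (1-2): L=2.5362, (cx,cy)=(0.2993,-0.9542)
member 3 (1-3): L=1.4404, (cx,cy)=(0.9976,0.0687)
member 4 (2-3): L=2.6086, (cx,cy)=(0.2599,0.9656)
member 5 (2-4): L=1.4670, (cx,cy)=(1.0000,0.0000)
member 6 (3-4): L=2.6397, (cx,cy)=(0.2989,-0.9543)
member 7 (3-5): L=1.4694, (cx,cy)=(0.9997,-0.0231)
member 8 (4-5): L=2.5764, (cx,cy)=(0.2639,0.9645)
member 9 (4-6): L=1.3060, (cx,cy)=(1.0000,0.0000)
member 10 (5-6): L=2.5626, (cx,cy)=(0.2443,-0.9697)
solve A·x = −loads:
  F[0-1] = -447.2801 N (compression)
  F[0-2] = +1840.8933 N (tension)
  F[1-2] = -1424.0427 N (compression)
  F[1-3] = -1418.0839 N (compression)
  F[2-3] = +1407.1373 N (tension)
  F[2-4] = +1049.0088 N (tension)
  F[3-4] = -1305.7620 N (compression)
  F[3-5] = -658.8923 N (compression)
  F[4-5] = +1291.8788 N (tension)
  F[4-6] = +317.7395 N (tension)
  F[5-6] = -1300.7197 N (compression)
  Rx@0 = -1721.8800 N
  Ry@0 = +431.1558 N
  Ry@6 = +1261.3142 N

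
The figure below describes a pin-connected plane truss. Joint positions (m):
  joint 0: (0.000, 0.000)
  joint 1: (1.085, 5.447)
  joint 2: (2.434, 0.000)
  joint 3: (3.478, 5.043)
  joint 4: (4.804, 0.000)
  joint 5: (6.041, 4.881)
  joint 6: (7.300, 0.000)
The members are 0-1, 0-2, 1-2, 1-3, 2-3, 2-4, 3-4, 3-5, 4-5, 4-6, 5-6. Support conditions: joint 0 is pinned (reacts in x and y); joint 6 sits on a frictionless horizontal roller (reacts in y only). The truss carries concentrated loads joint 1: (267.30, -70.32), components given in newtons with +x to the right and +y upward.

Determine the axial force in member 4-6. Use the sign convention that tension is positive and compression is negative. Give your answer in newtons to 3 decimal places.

54.142

N=7 nodes, M=11 members, R=3 reactions → 2N=14, M+R=14
member 0 (0-1): L=5.5540, (cx,cy)=(0.1954,0.9807)
member 1 (0-2): L=2.4340, (cx,cy)=(1.0000,0.0000)
member 2 (1-2): L=5.6116, (cx,cy)=(0.2404,-0.9707)
member 3 (1-3): L=2.4269, (cx,cy)=(0.9860,-0.1665)
member 4 (2-3): L=5.1499, (cx,cy)=(0.2027,0.9792)
member 5 (2-4): L=2.3700, (cx,cy)=(1.0000,0.0000)
member 6 (3-4): L=5.2144, (cx,cy)=(0.2543,-0.9671)
member 7 (3-5): L=2.5681, (cx,cy)=(0.9980,-0.0631)
member 8 (4-5): L=5.0353, (cx,cy)=(0.2457,0.9694)
member 9 (4-6): L=2.4960, (cx,cy)=(1.0000,0.0000)
member 10 (5-6): L=5.0408, (cx,cy)=(0.2498,-0.9683)
solve A·x = −loads:
  F[0-1] = +142.3236 N (tension)
  F[0-2] = +239.4965 N (tension)
  F[1-2] = -182.2064 N (compression)
  F[1-3] = -198.4639 N (compression)
  F[2-3] = +180.6133 N (tension)
  F[2-4] = +159.0805 N (tension)
  F[3-4] = -210.1316 N (compression)
  F[3-5] = -105.8559 N (compression)
  F[4-5] = +209.6486 N (tension)
  F[4-6] = +54.1417 N (tension)
  F[5-6] = -216.7716 N (compression)
  Rx@0 = -267.3000 N
  Ry@0 = -139.5814 N
  Ry@6 = +209.9014 N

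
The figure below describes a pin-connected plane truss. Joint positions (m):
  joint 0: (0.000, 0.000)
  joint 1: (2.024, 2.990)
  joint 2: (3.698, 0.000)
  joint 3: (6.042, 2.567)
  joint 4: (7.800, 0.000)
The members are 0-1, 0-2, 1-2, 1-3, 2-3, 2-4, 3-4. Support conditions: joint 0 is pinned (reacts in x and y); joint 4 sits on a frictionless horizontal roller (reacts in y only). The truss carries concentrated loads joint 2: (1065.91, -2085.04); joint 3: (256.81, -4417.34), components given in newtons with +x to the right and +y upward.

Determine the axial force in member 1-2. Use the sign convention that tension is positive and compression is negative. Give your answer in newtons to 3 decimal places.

N=5 nodes, M=7 members, R=3 reactions → 2N=10, M+R=10
member 0 (0-1): L=3.6106, (cx,cy)=(0.5606,0.8281)
member 1 (0-2): L=3.6980, (cx,cy)=(1.0000,0.0000)
member 2 (1-2): L=3.4267, (cx,cy)=(0.4885,-0.8726)
member 3 (1-3): L=4.0402, (cx,cy)=(0.9945,-0.1047)
member 4 (2-3): L=3.4762, (cx,cy)=(0.6743,0.7385)
member 5 (2-4): L=4.1020, (cx,cy)=(1.0000,0.0000)
member 6 (3-4): L=3.1113, (cx,cy)=(0.5650,-0.8251)
solve A·x = −loads:
  F[0-1] = -2424.3182 N (compression)
  F[0-2] = +2681.7113 N (tension)
  F[1-2] = +2619.1696 N (tension)
  F[1-3] = -2653.0747 N (compression)
  F[2-3] = -271.2850 N (compression)
  F[2-4] = +3078.2321 N (tension)
  F[3-4] = -5447.8025 N (compression)
  Rx@0 = -1322.7200 N
  Ry@0 = +2007.6008 N
  Ry@4 = +4494.7792 N

2619.170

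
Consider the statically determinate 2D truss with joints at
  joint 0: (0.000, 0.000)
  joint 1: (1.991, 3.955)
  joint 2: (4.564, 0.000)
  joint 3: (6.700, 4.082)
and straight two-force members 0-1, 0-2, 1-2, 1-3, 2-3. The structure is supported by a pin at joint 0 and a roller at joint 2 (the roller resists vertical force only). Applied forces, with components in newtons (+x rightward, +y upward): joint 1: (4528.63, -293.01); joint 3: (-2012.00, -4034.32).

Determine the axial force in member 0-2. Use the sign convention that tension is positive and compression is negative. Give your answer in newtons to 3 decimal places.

N=4 nodes, M=5 members, R=3 reactions → 2N=8, M+R=8
member 0 (0-1): L=4.4279, (cx,cy)=(0.4497,0.8932)
member 1 (0-2): L=4.5640, (cx,cy)=(1.0000,0.0000)
member 2 (1-2): L=4.7183, (cx,cy)=(0.5453,-0.8382)
member 3 (1-3): L=4.7107, (cx,cy)=(0.9996,0.0270)
member 4 (2-3): L=4.6071, (cx,cy)=(0.4636,0.8860)
solve A·x = −loads:
  F[0-1] = +4307.8073 N (tension)
  F[0-2] = +579.6200 N (tension)
  F[1-2] = -4936.6808 N (compression)
  F[1-3] = +100.5047 N (tension)
  F[2-3] = -4556.3285 N (compression)
  Rx@0 = -2516.6300 N
  Ry@0 = -3847.7521 N
  Ry@2 = +8175.0821 N

579.620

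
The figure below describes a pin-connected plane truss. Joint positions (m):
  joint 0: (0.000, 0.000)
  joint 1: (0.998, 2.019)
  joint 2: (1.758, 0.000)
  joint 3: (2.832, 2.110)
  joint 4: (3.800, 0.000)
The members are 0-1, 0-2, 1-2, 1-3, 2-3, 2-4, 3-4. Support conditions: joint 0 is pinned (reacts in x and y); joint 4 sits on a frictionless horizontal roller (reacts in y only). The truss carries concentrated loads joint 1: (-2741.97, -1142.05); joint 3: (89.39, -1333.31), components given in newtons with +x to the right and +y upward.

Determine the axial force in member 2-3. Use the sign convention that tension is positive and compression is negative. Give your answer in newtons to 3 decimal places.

N=5 nodes, M=7 members, R=3 reactions → 2N=10, M+R=10
member 0 (0-1): L=2.2522, (cx,cy)=(0.4431,0.8965)
member 1 (0-2): L=1.7580, (cx,cy)=(1.0000,0.0000)
member 2 (1-2): L=2.1573, (cx,cy)=(0.3523,-0.9359)
member 3 (1-3): L=1.8363, (cx,cy)=(0.9988,0.0496)
member 4 (2-3): L=2.3676, (cx,cy)=(0.4536,0.8912)
member 5 (2-4): L=2.0420, (cx,cy)=(1.0000,0.0000)
member 6 (3-4): L=2.3214, (cx,cy)=(0.4170,-0.9089)
solve A·x = −loads:
  F[0-1] = -2887.9937 N (compression)
  F[0-2] = -1372.8406 N (compression)
  F[1-2] = +1593.7931 N (tension)
  F[1-3] = +901.8589 N (tension)
  F[2-3] = -1673.7267 N (compression)
  F[2-4] = -52.1214 N (compression)
  F[3-4] = +124.9971 N (tension)
  Rx@0 = +2652.5800 N
  Ry@0 = +2588.9718 N
  Ry@4 = -113.6118 N

-1673.727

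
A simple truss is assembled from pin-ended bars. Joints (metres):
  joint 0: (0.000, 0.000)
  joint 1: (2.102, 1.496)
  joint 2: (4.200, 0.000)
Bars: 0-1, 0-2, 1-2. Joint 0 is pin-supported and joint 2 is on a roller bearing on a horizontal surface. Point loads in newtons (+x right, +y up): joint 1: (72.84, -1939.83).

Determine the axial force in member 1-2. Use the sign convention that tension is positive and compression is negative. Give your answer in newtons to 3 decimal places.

-1716.884

N=3 nodes, M=3 members, R=3 reactions → 2N=6, M+R=6
member 0 (0-1): L=2.5800, (cx,cy)=(0.8147,0.5798)
member 1 (0-2): L=4.2000, (cx,cy)=(1.0000,0.0000)
member 2 (1-2): L=2.5767, (cx,cy)=(0.8142,-0.5806)
solve A·x = −loads:
  F[0-1] = -1626.3792 N (compression)
  F[0-2] = +1397.8958 N (tension)
  F[1-2] = -1716.8839 N (compression)
  Rx@0 = -72.8400 N
  Ry@0 = +943.0464 N
  Ry@2 = +996.7836 N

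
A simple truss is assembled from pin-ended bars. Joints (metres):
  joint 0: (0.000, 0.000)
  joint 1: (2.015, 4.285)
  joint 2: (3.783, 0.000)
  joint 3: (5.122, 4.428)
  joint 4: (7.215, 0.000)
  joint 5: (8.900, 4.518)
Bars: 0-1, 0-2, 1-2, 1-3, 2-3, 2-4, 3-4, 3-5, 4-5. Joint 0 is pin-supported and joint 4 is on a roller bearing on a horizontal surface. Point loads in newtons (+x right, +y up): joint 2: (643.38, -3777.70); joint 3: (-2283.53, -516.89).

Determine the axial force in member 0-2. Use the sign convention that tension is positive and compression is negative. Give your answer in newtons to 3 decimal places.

N=6 nodes, M=9 members, R=3 reactions → 2N=12, M+R=12
member 0 (0-1): L=4.7351, (cx,cy)=(0.4255,0.9049)
member 1 (0-2): L=3.7830, (cx,cy)=(1.0000,0.0000)
member 2 (1-2): L=4.6354, (cx,cy)=(0.3814,-0.9244)
member 3 (1-3): L=3.1103, (cx,cy)=(0.9989,0.0460)
member 4 (2-3): L=4.6260, (cx,cy)=(0.2894,0.9572)
member 5 (2-4): L=3.4320, (cx,cy)=(1.0000,0.0000)
member 6 (3-4): L=4.8977, (cx,cy)=(0.4273,-0.9041)
member 7 (3-5): L=3.7791, (cx,cy)=(0.9997,0.0238)
member 8 (4-5): L=4.8220, (cx,cy)=(0.3494,0.9370)
solve A·x = −loads:
  F[0-1] = -3700.0930 N (compression)
  F[0-2] = -65.6022 N (compression)
  F[1-2] = +3477.7355 N (tension)
  F[1-3] = -2904.0674 N (compression)
  F[2-3] = +588.0345 N (tension)
  F[2-4] = +447.2601 N (tension)
  F[3-4] = -1046.6139 N (compression)
  F[3-5] = -0.0000 N (compression)
  F[4-5] = +0.0000 N (tension)
  Rx@0 = +1640.1500 N
  Ry@0 = +3348.3559 N
  Ry@4 = +946.2341 N

-65.602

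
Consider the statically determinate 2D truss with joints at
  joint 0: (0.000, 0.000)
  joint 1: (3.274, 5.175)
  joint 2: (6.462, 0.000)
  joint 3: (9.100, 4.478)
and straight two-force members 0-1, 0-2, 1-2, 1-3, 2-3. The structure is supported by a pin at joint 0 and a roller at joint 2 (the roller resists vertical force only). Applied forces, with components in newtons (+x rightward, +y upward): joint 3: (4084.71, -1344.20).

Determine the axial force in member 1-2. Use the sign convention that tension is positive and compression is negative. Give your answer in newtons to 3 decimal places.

N=4 nodes, M=5 members, R=3 reactions → 2N=8, M+R=8
member 0 (0-1): L=6.1237, (cx,cy)=(0.5346,0.8451)
member 1 (0-2): L=6.4620, (cx,cy)=(1.0000,0.0000)
member 2 (1-2): L=6.0782, (cx,cy)=(0.5245,-0.8514)
member 3 (1-3): L=5.8675, (cx,cy)=(0.9929,-0.1188)
member 4 (2-3): L=5.1973, (cx,cy)=(0.5076,0.8616)
solve A·x = −loads:
  F[0-1] = +3998.8596 N (tension)
  F[0-2] = +1946.7434 N (tension)
  F[1-2] = -4609.2382 N (compression)
  F[1-3] = +4588.0032 N (tension)
  F[2-3] = -927.5633 N (compression)
  Rx@0 = -4084.7100 N
  Ry@0 = -3379.3456 N
  Ry@2 = +4723.5456 N

-4609.238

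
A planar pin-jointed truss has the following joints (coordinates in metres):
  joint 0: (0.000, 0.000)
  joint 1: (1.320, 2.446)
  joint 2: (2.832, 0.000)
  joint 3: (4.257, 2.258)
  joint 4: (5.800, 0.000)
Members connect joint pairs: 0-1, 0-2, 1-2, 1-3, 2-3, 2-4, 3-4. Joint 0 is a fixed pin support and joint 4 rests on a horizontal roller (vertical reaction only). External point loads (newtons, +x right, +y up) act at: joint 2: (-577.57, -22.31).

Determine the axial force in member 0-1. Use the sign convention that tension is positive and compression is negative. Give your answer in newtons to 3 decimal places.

N=5 nodes, M=7 members, R=3 reactions → 2N=10, M+R=10
member 0 (0-1): L=2.7794, (cx,cy)=(0.4749,0.8800)
member 1 (0-2): L=2.8320, (cx,cy)=(1.0000,0.0000)
member 2 (1-2): L=2.8756, (cx,cy)=(0.5258,-0.8506)
member 3 (1-3): L=2.9430, (cx,cy)=(0.9980,-0.0639)
member 4 (2-3): L=2.6701, (cx,cy)=(0.5337,0.8457)
member 5 (2-4): L=2.9680, (cx,cy)=(1.0000,0.0000)
member 6 (3-4): L=2.7349, (cx,cy)=(0.5642,-0.8256)
solve A·x = −loads:
  F[0-1] = -12.9729 N (compression)
  F[0-2] = -571.4090 N (compression)
  F[1-2] = +14.4574 N (tension)
  F[1-3] = -13.7909 N (compression)
  F[2-3] = +11.8396 N (tension)
  F[2-4] = +7.4440 N (tension)
  F[3-4] = -13.1939 N (compression)
  Rx@0 = +577.5700 N
  Ry@0 = +11.4166 N
  Ry@4 = +10.8934 N

-12.973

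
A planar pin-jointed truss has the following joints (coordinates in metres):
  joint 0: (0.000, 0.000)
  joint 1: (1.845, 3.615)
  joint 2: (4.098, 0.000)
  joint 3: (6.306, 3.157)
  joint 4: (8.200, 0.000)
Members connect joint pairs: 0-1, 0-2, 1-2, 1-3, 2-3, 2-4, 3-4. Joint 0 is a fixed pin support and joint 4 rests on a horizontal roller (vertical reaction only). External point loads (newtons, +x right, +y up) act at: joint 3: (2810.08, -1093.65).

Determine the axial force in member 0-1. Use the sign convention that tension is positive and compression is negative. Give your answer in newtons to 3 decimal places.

931.036

N=5 nodes, M=7 members, R=3 reactions → 2N=10, M+R=10
member 0 (0-1): L=4.0586, (cx,cy)=(0.4546,0.8907)
member 1 (0-2): L=4.0980, (cx,cy)=(1.0000,0.0000)
member 2 (1-2): L=4.2596, (cx,cy)=(0.5289,-0.8487)
member 3 (1-3): L=4.4844, (cx,cy)=(0.9948,-0.1021)
member 4 (2-3): L=3.8525, (cx,cy)=(0.5731,0.8195)
member 5 (2-4): L=4.1020, (cx,cy)=(1.0000,0.0000)
member 6 (3-4): L=3.6816, (cx,cy)=(0.5145,-0.8575)
solve A·x = −loads:
  F[0-1] = +931.0358 N (tension)
  F[0-2] = +2386.8404 N (tension)
  F[1-2] = -1098.6448 N (compression)
  F[1-3] = +1009.6166 N (tension)
  F[2-3] = +1137.8019 N (tension)
  F[2-4] = +1153.6328 N (tension)
  F[3-4] = -2242.4332 N (compression)
  Rx@0 = -2810.0800 N
  Ry@0 = -829.2743 N
  Ry@4 = +1922.9243 N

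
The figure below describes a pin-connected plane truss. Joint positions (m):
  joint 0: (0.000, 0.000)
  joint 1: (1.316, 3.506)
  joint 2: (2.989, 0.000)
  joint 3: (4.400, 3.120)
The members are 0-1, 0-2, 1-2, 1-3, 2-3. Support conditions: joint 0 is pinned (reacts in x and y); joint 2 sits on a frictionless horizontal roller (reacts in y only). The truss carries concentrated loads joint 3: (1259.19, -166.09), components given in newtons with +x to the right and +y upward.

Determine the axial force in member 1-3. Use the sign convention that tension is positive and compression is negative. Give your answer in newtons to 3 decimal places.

1272.676

N=4 nodes, M=5 members, R=3 reactions → 2N=8, M+R=8
member 0 (0-1): L=3.7448, (cx,cy)=(0.3514,0.9362)
member 1 (0-2): L=2.9890, (cx,cy)=(1.0000,0.0000)
member 2 (1-2): L=3.8847, (cx,cy)=(0.4307,-0.9025)
member 3 (1-3): L=3.1081, (cx,cy)=(0.9923,-0.1242)
member 4 (2-3): L=3.4242, (cx,cy)=(0.4121,0.9112)
solve A·x = −loads:
  F[0-1] = +1487.6664 N (tension)
  F[0-2] = +736.4001 N (tension)
  F[1-2] = -1718.3574 N (compression)
  F[1-3] = +1272.6756 N (tension)
  F[2-3] = -8.8157 N (compression)
  Rx@0 = -1259.1900 N
  Ry@0 = -1392.7821 N
  Ry@2 = +1558.8721 N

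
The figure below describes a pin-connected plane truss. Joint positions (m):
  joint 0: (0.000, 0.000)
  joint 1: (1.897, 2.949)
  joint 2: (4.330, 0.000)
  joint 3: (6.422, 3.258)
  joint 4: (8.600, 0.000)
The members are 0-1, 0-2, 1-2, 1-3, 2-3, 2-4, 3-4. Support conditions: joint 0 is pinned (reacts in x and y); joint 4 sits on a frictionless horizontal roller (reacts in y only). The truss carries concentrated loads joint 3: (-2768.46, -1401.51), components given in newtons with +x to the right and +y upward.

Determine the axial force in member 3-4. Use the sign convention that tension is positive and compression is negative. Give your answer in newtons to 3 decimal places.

2.678

N=5 nodes, M=7 members, R=3 reactions → 2N=10, M+R=10
member 0 (0-1): L=3.5065, (cx,cy)=(0.5410,0.8410)
member 1 (0-2): L=4.3300, (cx,cy)=(1.0000,0.0000)
member 2 (1-2): L=3.8231, (cx,cy)=(0.6364,-0.7714)
member 3 (1-3): L=4.5355, (cx,cy)=(0.9977,0.0681)
member 4 (2-3): L=3.8718, (cx,cy)=(0.5403,0.8415)
member 5 (2-4): L=4.2700, (cx,cy)=(1.0000,0.0000)
member 6 (3-4): L=3.9190, (cx,cy)=(0.5558,-0.8313)
solve A·x = −loads:
  F[0-1] = -1669.0860 N (compression)
  F[0-2] = -1865.4801 N (compression)
  F[1-2] = +1647.0779 N (tension)
  F[1-3] = -1955.7154 N (compression)
  F[2-3] = -1509.8644 N (compression)
  F[2-4] = -1.4882 N (compression)
  F[3-4] = +2.6779 N (tension)
  Rx@0 = +2768.4600 N
  Ry@0 = +1403.7362 N
  Ry@4 = -2.2262 N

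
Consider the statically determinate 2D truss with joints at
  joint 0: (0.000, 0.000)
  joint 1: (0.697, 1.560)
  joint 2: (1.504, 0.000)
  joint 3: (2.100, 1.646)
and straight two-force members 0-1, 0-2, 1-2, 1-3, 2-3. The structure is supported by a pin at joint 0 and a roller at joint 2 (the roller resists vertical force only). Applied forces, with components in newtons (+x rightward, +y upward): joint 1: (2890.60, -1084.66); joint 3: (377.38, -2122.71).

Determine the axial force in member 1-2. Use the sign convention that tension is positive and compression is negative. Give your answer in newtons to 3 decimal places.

-5272.773

N=4 nodes, M=5 members, R=3 reactions → 2N=8, M+R=8
member 0 (0-1): L=1.7086, (cx,cy)=(0.4079,0.9130)
member 1 (0-2): L=1.5040, (cx,cy)=(1.0000,0.0000)
member 2 (1-2): L=1.7564, (cx,cy)=(0.4595,-0.8882)
member 3 (1-3): L=1.4056, (cx,cy)=(0.9981,0.0612)
member 4 (2-3): L=1.7506, (cx,cy)=(0.3405,0.9403)
solve A·x = −loads:
  F[0-1] = +4020.1211 N (tension)
  F[0-2] = +1628.0533 N (tension)
  F[1-2] = -5272.7734 N (compression)
  F[1-3] = +1174.2044 N (tension)
  F[2-3] = -2333.9839 N (compression)
  Rx@0 = -3267.9800 N
  Ry@0 = -3670.4242 N
  Ry@2 = +6877.7942 N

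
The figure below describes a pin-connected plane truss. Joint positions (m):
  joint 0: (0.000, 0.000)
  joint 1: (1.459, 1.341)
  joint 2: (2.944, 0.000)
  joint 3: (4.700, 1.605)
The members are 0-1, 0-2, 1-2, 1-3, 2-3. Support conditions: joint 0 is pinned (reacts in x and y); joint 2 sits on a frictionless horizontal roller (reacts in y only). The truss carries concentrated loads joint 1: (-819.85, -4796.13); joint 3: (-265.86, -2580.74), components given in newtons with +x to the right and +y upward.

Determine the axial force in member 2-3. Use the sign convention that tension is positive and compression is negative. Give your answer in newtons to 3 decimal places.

N=4 nodes, M=5 members, R=3 reactions → 2N=8, M+R=8
member 0 (0-1): L=1.9817, (cx,cy)=(0.7363,0.6767)
member 1 (0-2): L=2.9440, (cx,cy)=(1.0000,0.0000)
member 2 (1-2): L=2.0009, (cx,cy)=(0.7422,-0.6702)
member 3 (1-3): L=3.2517, (cx,cy)=(0.9967,0.0812)
member 4 (2-3): L=2.3790, (cx,cy)=(0.7381,0.6747)
solve A·x = −loads:
  F[0-1] = -2066.3325 N (compression)
  F[0-2] = +435.6330 N (tension)
  F[1-2] = -4728.5530 N (compression)
  F[1-3] = +2817.2200 N (tension)
  F[2-3] = -4164.2772 N (compression)
  Rx@0 = +1085.7100 N
  Ry@0 = +1398.3009 N
  Ry@2 = +5978.5691 N

-4164.277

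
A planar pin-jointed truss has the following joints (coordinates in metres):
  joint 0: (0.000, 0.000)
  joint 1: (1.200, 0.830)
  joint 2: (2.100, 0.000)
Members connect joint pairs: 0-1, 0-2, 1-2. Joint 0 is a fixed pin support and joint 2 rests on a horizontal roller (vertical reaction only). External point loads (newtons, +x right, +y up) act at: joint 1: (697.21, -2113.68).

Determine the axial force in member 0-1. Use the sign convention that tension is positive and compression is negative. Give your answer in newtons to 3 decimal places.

-1108.016

N=3 nodes, M=3 members, R=3 reactions → 2N=6, M+R=6
member 0 (0-1): L=1.4591, (cx,cy)=(0.8224,0.5689)
member 1 (0-2): L=2.1000, (cx,cy)=(1.0000,0.0000)
member 2 (1-2): L=1.2243, (cx,cy)=(0.7351,-0.6779)
solve A·x = −loads:
  F[0-1] = -1108.0162 N (compression)
  F[0-2] = +1608.4855 N (tension)
  F[1-2] = -2188.0688 N (compression)
  Rx@0 = -697.2100 N
  Ry@0 = +630.2989 N
  Ry@2 = +1483.3811 N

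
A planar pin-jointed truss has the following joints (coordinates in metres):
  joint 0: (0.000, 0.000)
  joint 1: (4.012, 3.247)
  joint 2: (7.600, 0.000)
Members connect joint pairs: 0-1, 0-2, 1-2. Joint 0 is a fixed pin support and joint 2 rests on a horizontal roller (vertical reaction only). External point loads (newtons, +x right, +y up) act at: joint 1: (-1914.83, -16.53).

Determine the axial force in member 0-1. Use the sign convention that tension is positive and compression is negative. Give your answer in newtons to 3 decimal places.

N=3 nodes, M=3 members, R=3 reactions → 2N=6, M+R=6
member 0 (0-1): L=5.1613, (cx,cy)=(0.7773,0.6291)
member 1 (0-2): L=7.6000, (cx,cy)=(1.0000,0.0000)
member 2 (1-2): L=4.8391, (cx,cy)=(0.7415,-0.6710)
solve A·x = −loads:
  F[0-1] = -1312.8044 N (compression)
  F[0-2] = -894.3588 N (compression)
  F[1-2] = +1206.2093 N (tension)
  Rx@0 = +1914.8300 N
  Ry@0 = +825.8898 N
  Ry@2 = -809.3598 N

-1312.804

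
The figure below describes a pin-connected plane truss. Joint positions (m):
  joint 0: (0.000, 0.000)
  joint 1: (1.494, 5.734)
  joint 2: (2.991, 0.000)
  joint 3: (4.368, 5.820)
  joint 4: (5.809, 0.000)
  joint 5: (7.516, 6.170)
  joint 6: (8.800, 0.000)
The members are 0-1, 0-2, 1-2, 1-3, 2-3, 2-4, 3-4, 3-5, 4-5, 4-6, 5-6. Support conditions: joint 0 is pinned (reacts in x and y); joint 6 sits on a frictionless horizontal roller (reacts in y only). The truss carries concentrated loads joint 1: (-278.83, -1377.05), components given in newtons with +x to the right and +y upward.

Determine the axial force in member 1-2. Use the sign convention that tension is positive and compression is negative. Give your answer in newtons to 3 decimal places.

N=7 nodes, M=11 members, R=3 reactions → 2N=14, M+R=14
member 0 (0-1): L=5.9254, (cx,cy)=(0.2521,0.9677)
member 1 (0-2): L=2.9910, (cx,cy)=(1.0000,0.0000)
member 2 (1-2): L=5.9262, (cx,cy)=(0.2526,-0.9676)
member 3 (1-3): L=2.8753, (cx,cy)=(0.9996,0.0299)
member 4 (2-3): L=5.9807, (cx,cy)=(0.2302,0.9731)
member 5 (2-4): L=2.8180, (cx,cy)=(1.0000,0.0000)
member 6 (3-4): L=5.9957, (cx,cy)=(0.2403,-0.9707)
member 7 (3-5): L=3.1674, (cx,cy)=(0.9939,0.1105)
member 8 (4-5): L=6.4018, (cx,cy)=(0.2666,0.9638)
member 9 (4-6): L=2.9910, (cx,cy)=(1.0000,0.0000)
member 10 (5-6): L=6.3022, (cx,cy)=(0.2037,-0.9790)
solve A·x = −loads:
  F[0-1] = -1369.1824 N (compression)
  F[0-2] = +66.3865 N (tension)
  F[1-2] = -55.4686 N (compression)
  F[1-3] = -52.3982 N (compression)
  F[2-3] = +55.1514 N (tension)
  F[2-4] = +39.6766 N (tension)
  F[3-4] = -56.6605 N (compression)
  F[3-5] = -26.2196 N (compression)
  F[4-5] = +57.0658 N (tension)
  F[4-6] = +10.8427 N (tension)
  F[5-6] = -53.2187 N (compression)
  Rx@0 = +278.8300 N
  Ry@0 = +1324.9476 N
  Ry@6 = +52.1024 N

-55.469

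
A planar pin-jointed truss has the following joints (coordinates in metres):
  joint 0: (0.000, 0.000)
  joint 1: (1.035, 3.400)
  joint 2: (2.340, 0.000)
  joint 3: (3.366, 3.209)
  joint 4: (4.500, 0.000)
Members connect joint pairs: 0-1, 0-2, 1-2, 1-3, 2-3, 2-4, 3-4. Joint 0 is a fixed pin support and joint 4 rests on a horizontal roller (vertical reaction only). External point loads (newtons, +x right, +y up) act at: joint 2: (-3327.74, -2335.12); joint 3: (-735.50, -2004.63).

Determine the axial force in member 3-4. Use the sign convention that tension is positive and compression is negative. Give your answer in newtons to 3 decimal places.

-2321.906

N=5 nodes, M=7 members, R=3 reactions → 2N=10, M+R=10
member 0 (0-1): L=3.5540, (cx,cy)=(0.2912,0.9567)
member 1 (0-2): L=2.3400, (cx,cy)=(1.0000,0.0000)
member 2 (1-2): L=3.6418, (cx,cy)=(0.3583,-0.9336)
member 3 (1-3): L=2.3388, (cx,cy)=(0.9967,-0.0817)
member 4 (2-3): L=3.3690, (cx,cy)=(0.3045,0.9525)
member 5 (2-4): L=2.1600, (cx,cy)=(1.0000,0.0000)
member 6 (3-4): L=3.4035, (cx,cy)=(0.3332,-0.9429)
solve A·x = −loads:
  F[0-1] = -2247.9509 N (compression)
  F[0-2] = -3408.5971 N (compression)
  F[1-2] = +2437.6043 N (tension)
  F[1-3] = -1533.2431 N (compression)
  F[2-3] = +62.3512 N (tension)
  F[2-4] = +773.6334 N (tension)
  F[3-4] = -2321.9059 N (compression)
  Rx@0 = +4063.2400 N
  Ry@0 = +2150.5176 N
  Ry@4 = +2189.2324 N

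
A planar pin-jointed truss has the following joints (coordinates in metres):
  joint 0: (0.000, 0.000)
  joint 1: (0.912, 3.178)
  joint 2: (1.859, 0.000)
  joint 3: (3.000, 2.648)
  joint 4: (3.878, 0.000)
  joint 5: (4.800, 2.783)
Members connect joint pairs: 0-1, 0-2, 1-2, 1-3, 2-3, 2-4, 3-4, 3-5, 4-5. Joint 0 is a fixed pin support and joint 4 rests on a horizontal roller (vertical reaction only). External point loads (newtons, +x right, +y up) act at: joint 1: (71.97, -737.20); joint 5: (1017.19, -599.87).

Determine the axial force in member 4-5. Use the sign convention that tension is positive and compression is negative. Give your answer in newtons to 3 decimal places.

-730.450

N=6 nodes, M=9 members, R=3 reactions → 2N=12, M+R=12
member 0 (0-1): L=3.3063, (cx,cy)=(0.2758,0.9612)
member 1 (0-2): L=1.8590, (cx,cy)=(1.0000,0.0000)
member 2 (1-2): L=3.3161, (cx,cy)=(0.2856,-0.9584)
member 3 (1-3): L=2.1542, (cx,cy)=(0.9693,-0.2460)
member 4 (2-3): L=2.8834, (cx,cy)=(0.3957,0.9184)
member 5 (2-4): L=2.0190, (cx,cy)=(1.0000,0.0000)
member 6 (3-4): L=2.7898, (cx,cy)=(0.3147,-0.9492)
member 7 (3-5): L=1.8051, (cx,cy)=(0.9972,0.0748)
member 8 (4-5): L=2.9318, (cx,cy)=(0.3145,0.9493)
solve A·x = −loads:
  F[0-1] = +382.5854 N (tension)
  F[0-2] = +983.6279 N (tension)
  F[1-2] = -1256.9167 N (compression)
  F[1-3] = +404.9557 N (tension)
  F[2-3] = +1311.6401 N (tension)
  F[2-4] = +105.6415 N (tension)
  F[3-4] = -1065.5726 N (compression)
  F[3-5] = +1250.4095 N (tension)
  F[4-5] = -730.4500 N (compression)
  Rx@0 = -1089.1600 N
  Ry@0 = -367.7425 N
  Ry@4 = +1704.8125 N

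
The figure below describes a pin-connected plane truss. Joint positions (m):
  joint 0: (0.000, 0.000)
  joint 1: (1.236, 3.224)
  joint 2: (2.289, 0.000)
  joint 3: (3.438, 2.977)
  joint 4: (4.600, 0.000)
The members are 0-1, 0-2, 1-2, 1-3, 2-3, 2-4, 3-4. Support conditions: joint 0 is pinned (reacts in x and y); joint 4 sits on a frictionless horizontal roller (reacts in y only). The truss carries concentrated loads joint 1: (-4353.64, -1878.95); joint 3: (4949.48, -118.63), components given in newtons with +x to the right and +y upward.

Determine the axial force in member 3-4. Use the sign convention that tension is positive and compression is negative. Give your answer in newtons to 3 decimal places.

-800.137

N=5 nodes, M=7 members, R=3 reactions → 2N=10, M+R=10
member 0 (0-1): L=3.4528, (cx,cy)=(0.3580,0.9337)
member 1 (0-2): L=2.2890, (cx,cy)=(1.0000,0.0000)
member 2 (1-2): L=3.3916, (cx,cy)=(0.3105,-0.9506)
member 3 (1-3): L=2.2158, (cx,cy)=(0.9938,-0.1115)
member 4 (2-3): L=3.1910, (cx,cy)=(0.3601,0.9329)
member 5 (2-4): L=2.3110, (cx,cy)=(1.0000,0.0000)
member 6 (3-4): L=3.1957, (cx,cy)=(0.3636,-0.9316)
solve A·x = −loads:
  F[0-1] = -1341.0798 N (compression)
  F[0-2] = +1075.9059 N (tension)
  F[1-2] = -1158.8682 N (compression)
  F[1-3] = +4259.9203 N (tension)
  F[2-3] = +1180.8020 N (tension)
  F[2-4] = +290.9369 N (tension)
  F[3-4] = -800.1373 N (compression)
  Rx@0 = -595.8400 N
  Ry@0 = +1252.2107 N
  Ry@4 = +745.3693 N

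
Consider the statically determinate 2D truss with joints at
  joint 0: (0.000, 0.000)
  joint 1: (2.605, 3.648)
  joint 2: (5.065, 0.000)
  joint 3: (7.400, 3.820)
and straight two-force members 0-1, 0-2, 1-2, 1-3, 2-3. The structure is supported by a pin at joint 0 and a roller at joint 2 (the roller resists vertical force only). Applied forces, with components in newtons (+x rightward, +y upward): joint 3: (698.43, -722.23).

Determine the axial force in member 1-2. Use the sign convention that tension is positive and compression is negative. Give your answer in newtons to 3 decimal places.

N=4 nodes, M=5 members, R=3 reactions → 2N=8, M+R=8
member 0 (0-1): L=4.4826, (cx,cy)=(0.5811,0.8138)
member 1 (0-2): L=5.0650, (cx,cy)=(1.0000,0.0000)
member 2 (1-2): L=4.3999, (cx,cy)=(0.5591,-0.8291)
member 3 (1-3): L=4.7981, (cx,cy)=(0.9994,0.0358)
member 4 (2-3): L=4.4771, (cx,cy)=(0.5215,0.8532)
solve A·x = −loads:
  F[0-1] = +1056.3977 N (tension)
  F[0-2] = +84.5228 N (tension)
  F[1-2] = -986.4898 N (compression)
  F[1-3] = +1166.2013 N (tension)
  F[2-3] = -895.4662 N (compression)
  Rx@0 = -698.4300 N
  Ry@0 = -859.7058 N
  Ry@2 = +1581.9358 N

-986.490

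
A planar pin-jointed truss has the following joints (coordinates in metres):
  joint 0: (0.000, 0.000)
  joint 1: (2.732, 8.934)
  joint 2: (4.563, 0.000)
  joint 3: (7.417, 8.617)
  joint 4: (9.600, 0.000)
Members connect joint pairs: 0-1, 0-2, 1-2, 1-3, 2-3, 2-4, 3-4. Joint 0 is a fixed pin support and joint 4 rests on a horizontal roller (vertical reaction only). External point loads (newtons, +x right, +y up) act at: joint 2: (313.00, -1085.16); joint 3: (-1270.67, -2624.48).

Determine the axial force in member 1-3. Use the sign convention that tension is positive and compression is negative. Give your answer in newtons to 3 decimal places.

N=5 nodes, M=7 members, R=3 reactions → 2N=10, M+R=10
member 0 (0-1): L=9.3424, (cx,cy)=(0.2924,0.9563)
member 1 (0-2): L=4.5630, (cx,cy)=(1.0000,0.0000)
member 2 (1-2): L=9.1197, (cx,cy)=(0.2008,-0.9796)
member 3 (1-3): L=4.6957, (cx,cy)=(0.9977,-0.0675)
member 4 (2-3): L=9.0773, (cx,cy)=(0.3144,0.9493)
member 5 (2-4): L=5.0370, (cx,cy)=(1.0000,0.0000)
member 6 (3-4): L=8.8892, (cx,cy)=(0.2456,-0.9694)
solve A·x = −loads:
  F[0-1] = -2412.1681 N (compression)
  F[0-2] = -252.2781 N (compression)
  F[1-2] = +2437.1893 N (tension)
  F[1-3] = -1197.4483 N (compression)
  F[2-3] = -1371.9787 N (compression)
  F[2-4] = +355.4096 N (tension)
  F[3-4] = -1447.2347 N (compression)
  Rx@0 = +957.6700 N
  Ry@0 = +2306.7244 N
  Ry@4 = +1402.9156 N

-1197.448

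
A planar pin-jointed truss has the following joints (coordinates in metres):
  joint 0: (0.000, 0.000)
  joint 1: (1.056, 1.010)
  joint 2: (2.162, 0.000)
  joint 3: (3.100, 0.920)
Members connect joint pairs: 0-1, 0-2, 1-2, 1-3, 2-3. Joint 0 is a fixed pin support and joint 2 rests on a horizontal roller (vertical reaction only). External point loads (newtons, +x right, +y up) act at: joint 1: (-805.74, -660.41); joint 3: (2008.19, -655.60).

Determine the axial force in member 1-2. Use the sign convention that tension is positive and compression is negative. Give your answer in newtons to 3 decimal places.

-1776.477

N=4 nodes, M=5 members, R=3 reactions → 2N=8, M+R=8
member 0 (0-1): L=1.4612, (cx,cy)=(0.7227,0.6912)
member 1 (0-2): L=2.1620, (cx,cy)=(1.0000,0.0000)
member 2 (1-2): L=1.4978, (cx,cy)=(0.7384,-0.6743)
member 3 (1-3): L=2.0460, (cx,cy)=(0.9990,-0.0440)
member 4 (2-3): L=1.3139, (cx,cy)=(0.7139,0.7002)
solve A·x = −loads:
  F[0-1] = +614.4966 N (tension)
  F[0-2] = +758.3708 N (tension)
  F[1-2] = -1776.4767 N (compression)
  F[1-3] = +2564.1007 N (tension)
  F[2-3] = -775.1932 N (compression)
  Rx@0 = -1202.4500 N
  Ry@0 = -424.7348 N
  Ry@2 = +1740.7448 N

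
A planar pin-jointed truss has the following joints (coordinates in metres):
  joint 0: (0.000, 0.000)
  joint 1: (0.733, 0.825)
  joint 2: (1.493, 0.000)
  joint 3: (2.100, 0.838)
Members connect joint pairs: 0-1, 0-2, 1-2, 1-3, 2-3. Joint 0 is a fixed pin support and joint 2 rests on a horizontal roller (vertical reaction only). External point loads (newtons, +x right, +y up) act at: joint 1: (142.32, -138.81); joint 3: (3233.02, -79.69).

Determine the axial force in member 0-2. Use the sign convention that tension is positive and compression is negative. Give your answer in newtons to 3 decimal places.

1727.173

N=4 nodes, M=5 members, R=3 reactions → 2N=8, M+R=8
member 0 (0-1): L=1.1036, (cx,cy)=(0.6642,0.7476)
member 1 (0-2): L=1.4930, (cx,cy)=(1.0000,0.0000)
member 2 (1-2): L=1.1217, (cx,cy)=(0.6775,-0.7355)
member 3 (1-3): L=1.3671, (cx,cy)=(1.0000,0.0095)
member 4 (2-3): L=1.0347, (cx,cy)=(0.5866,0.8099)
solve A·x = −loads:
  F[0-1] = +2481.4498 N (tension)
  F[0-2] = +1727.1732 N (tension)
  F[1-2] = -2668.0691 N (compression)
  F[1-3] = +3313.7180 N (tension)
  F[2-3] = -137.3092 N (compression)
  Rx@0 = -3375.3400 N
  Ry@0 = -1855.0308 N
  Ry@2 = +2073.5308 N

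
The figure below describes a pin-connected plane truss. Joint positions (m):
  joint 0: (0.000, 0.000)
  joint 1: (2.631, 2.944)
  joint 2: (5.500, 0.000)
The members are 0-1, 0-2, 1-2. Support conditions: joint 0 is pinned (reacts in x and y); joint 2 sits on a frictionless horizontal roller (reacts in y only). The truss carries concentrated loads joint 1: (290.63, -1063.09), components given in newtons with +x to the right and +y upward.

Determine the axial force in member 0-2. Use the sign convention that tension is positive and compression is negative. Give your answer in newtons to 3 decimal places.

647.191

N=3 nodes, M=3 members, R=3 reactions → 2N=6, M+R=6
member 0 (0-1): L=3.9483, (cx,cy)=(0.6664,0.7456)
member 1 (0-2): L=5.5000, (cx,cy)=(1.0000,0.0000)
member 2 (1-2): L=4.1108, (cx,cy)=(0.6979,-0.7162)
solve A·x = −loads:
  F[0-1] = -535.0898 N (compression)
  F[0-2] = +647.1913 N (tension)
  F[1-2] = -927.3072 N (compression)
  Rx@0 = -290.6300 N
  Ry@0 = +398.9801 N
  Ry@2 = +664.1099 N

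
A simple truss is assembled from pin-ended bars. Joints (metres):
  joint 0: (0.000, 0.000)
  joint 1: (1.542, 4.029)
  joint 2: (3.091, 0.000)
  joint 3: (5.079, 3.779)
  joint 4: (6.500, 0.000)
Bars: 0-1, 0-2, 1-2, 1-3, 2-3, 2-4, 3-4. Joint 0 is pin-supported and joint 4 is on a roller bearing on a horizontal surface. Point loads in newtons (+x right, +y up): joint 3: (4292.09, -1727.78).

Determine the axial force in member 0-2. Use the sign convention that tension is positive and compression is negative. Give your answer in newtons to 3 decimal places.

N=5 nodes, M=7 members, R=3 reactions → 2N=10, M+R=10
member 0 (0-1): L=4.3140, (cx,cy)=(0.3574,0.9339)
member 1 (0-2): L=3.0910, (cx,cy)=(1.0000,0.0000)
member 2 (1-2): L=4.3165, (cx,cy)=(0.3589,-0.9334)
member 3 (1-3): L=3.5458, (cx,cy)=(0.9975,-0.0705)
member 4 (2-3): L=4.2700, (cx,cy)=(0.4656,0.8850)
member 5 (2-4): L=3.4090, (cx,cy)=(1.0000,0.0000)
member 6 (3-4): L=4.0373, (cx,cy)=(0.3520,-0.9360)
solve A·x = −loads:
  F[0-1] = +2267.4319 N (tension)
  F[0-2] = +3481.6173 N (tension)
  F[1-2] = -2395.2111 N (compression)
  F[1-3] = +1674.1722 N (tension)
  F[2-3] = +2526.1579 N (tension)
  F[2-4] = +1445.9740 N (tension)
  F[3-4] = -4108.2921 N (compression)
  Rx@0 = -4292.0900 N
  Ry@0 = -2117.6358 N
  Ry@4 = +3845.4158 N

3481.617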